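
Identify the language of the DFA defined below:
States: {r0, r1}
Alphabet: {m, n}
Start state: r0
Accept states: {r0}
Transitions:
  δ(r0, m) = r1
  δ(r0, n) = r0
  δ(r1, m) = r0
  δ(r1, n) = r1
Testing a few strings:
  'mnm' → accept
  'mmn' → accept
  'nn' → accept
  'n' → accept
State roles: r0=even number of m's so far; r1=odd number of m's so far
All strings over {m,n} with an even number of m's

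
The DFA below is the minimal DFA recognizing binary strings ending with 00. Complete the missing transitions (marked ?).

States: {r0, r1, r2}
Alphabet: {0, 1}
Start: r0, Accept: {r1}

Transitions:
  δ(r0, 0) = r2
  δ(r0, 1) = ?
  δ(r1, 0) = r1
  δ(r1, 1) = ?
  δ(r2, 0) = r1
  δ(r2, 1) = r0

From the language and accept set, identify what each state tracks — r0: last symbol not 0; r1: two trailing 0's; r2: one trailing 0.
Each missing δ(q, a) is the state matching the new tracked value after reading a.
δ(r0, 1) = r0; δ(r1, 1) = r0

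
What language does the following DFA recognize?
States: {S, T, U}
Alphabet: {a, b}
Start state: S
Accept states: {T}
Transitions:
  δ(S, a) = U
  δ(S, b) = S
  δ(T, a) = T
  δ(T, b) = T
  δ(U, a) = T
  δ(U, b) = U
Testing a few strings:
  'aaaa' → accept
  'abaa' → accept
  'baba' → accept
  'baa' → accept
State roles: S=zero a's seen; T=≥ two a's seen; U=one a seen
All strings over {a,b} containing at least two a's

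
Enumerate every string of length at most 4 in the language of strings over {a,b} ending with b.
b, ab, bb, aab, abb, bab, bbb, aaab, aabb, abab, abbb, baab, babb, bbab, bbbb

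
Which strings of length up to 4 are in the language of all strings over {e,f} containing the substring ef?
ef, eef, efe, eff, fef, eeef, eefe, eeff, efee, efef, effe, efff, feef, fefe, feff, ffef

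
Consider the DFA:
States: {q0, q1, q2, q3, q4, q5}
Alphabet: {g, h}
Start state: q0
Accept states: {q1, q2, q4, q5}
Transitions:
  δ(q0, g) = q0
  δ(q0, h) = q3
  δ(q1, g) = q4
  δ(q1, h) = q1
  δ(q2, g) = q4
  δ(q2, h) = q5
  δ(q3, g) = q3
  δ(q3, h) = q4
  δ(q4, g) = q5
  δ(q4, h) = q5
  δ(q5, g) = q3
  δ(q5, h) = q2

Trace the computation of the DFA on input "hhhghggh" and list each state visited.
read 'h': q0 → q3
  read 'h': q3 → q4
  read 'h': q4 → q5
  read 'g': q5 → q3
  read 'h': q3 → q4
  read 'g': q4 → q5
  read 'g': q5 → q3
  read 'h': q3 → q4
q0 -> q3 -> q4 -> q5 -> q3 -> q4 -> q5 -> q3 -> q4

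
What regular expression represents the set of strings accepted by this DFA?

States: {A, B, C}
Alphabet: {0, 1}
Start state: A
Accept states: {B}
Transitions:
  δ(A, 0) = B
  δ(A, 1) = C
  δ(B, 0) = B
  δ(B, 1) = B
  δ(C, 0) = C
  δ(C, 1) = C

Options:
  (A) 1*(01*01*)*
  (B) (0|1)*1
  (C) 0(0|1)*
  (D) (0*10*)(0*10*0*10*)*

Check each option against the DFA on short strings; one disagreement eliminates an option:
  (A) 1*(01*01*)*: on ε the DFA stays in A and rejects (A ∉ Accept), but the regex matches it → eliminate
  (B) (0|1)*1: on '0' the DFA goes A → B and accepts (B ∈ Accept), but the regex does not match it → eliminate
  (C) 0(0|1)*: agrees with the DFA on every string of length ≤ 6
  (D) (0*10*)(0*10*0*10*)*: on '0' the DFA goes A → B and accepts (B ∈ Accept), but the regex does not match it → eliminate
Only (C) is consistent with the DFA.
(C) 0(0|1)*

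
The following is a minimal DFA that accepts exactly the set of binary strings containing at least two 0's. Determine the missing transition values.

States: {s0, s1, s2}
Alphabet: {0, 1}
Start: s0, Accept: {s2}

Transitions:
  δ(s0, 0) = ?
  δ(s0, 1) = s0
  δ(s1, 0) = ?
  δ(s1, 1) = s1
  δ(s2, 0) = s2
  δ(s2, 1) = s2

From the language and accept set, identify what each state tracks — s0: zero 0's seen; s1: one 0 seen; s2: ≥ two 0's seen.
Each missing δ(q, a) is the state matching the new tracked value after reading a.
δ(s0, 0) = s1; δ(s1, 0) = s2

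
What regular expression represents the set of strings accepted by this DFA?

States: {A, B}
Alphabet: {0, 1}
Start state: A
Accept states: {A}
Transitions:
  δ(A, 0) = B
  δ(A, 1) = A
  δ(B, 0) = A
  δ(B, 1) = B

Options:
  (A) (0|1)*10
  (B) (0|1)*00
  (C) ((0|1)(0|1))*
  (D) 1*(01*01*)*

Check each option against the DFA on short strings; one disagreement eliminates an option:
  (A) (0|1)*10: on ε the DFA stays in A and accepts (A ∈ Accept), but the regex does not match it → eliminate
  (B) (0|1)*00: on ε the DFA stays in A and accepts (A ∈ Accept), but the regex does not match it → eliminate
  (C) ((0|1)(0|1))*: on '1' the DFA goes A → A and accepts (A ∈ Accept), but the regex does not match it → eliminate
  (D) 1*(01*01*)*: agrees with the DFA on every string of length ≤ 6
Only (D) is consistent with the DFA.
(D) 1*(01*01*)*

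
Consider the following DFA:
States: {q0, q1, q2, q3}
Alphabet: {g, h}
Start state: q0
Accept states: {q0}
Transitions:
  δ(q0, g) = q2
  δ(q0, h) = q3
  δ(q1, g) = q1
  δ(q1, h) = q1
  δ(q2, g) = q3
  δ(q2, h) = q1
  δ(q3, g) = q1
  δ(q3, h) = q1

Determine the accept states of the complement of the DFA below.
Complement accept states = All states \ Original accept states
= {q0, q1, q2, q3} \ {q0}
{q1, q2, q3}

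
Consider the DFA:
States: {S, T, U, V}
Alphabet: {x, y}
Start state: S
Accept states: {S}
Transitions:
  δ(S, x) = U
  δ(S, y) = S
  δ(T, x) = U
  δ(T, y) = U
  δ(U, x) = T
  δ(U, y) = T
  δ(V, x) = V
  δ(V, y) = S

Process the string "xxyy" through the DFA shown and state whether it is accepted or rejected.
Processing string "xxyy":
  S --x--> U
  U --x--> T
  T --y--> U
  U --y--> T
Final state: T
Accept states: {S}
No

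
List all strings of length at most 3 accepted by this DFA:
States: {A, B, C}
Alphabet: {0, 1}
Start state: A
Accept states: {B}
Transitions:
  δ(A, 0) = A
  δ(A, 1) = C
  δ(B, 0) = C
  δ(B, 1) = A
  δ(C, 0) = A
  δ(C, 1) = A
None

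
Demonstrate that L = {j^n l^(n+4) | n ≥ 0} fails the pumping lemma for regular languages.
Assume L is regular with pumping length p. Idea: pumping the j-block breaks the fixed offset of 4.
Choose s = j^p l^(p+4) ∈ L. By the pumping lemma, s = xyz with |xy| ≤ p, |y| > 0, so y = j^k with k ≥ 1. Then xy²z = j^(p+k) l^(p+4). For this to be in L we would need p+4 = (p+k)+4, i.e. k = 0, contradicting k ≥ 1. So xy²z ∉ L.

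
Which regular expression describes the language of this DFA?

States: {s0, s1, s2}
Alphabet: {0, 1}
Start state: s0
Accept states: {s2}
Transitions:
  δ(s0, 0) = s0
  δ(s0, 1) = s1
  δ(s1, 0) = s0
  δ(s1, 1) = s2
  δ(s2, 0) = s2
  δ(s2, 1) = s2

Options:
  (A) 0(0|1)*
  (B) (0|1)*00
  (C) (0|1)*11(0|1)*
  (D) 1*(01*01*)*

Check each option against the DFA on short strings; one disagreement eliminates an option:
  (A) 0(0|1)*: on '0' the DFA goes s0 → s0 and rejects (s0 ∉ Accept), but the regex matches it → eliminate
  (B) (0|1)*00: on '00' the DFA goes s0 → s0 → s0 and rejects (s0 ∉ Accept), but the regex matches it → eliminate
  (C) (0|1)*11(0|1)*: agrees with the DFA on every string of length ≤ 6
  (D) 1*(01*01*)*: on ε the DFA stays in s0 and rejects (s0 ∉ Accept), but the regex matches it → eliminate
Only (C) is consistent with the DFA.
(C) (0|1)*11(0|1)*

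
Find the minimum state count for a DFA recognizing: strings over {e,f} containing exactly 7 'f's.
By Myhill–Nerode, count the distinguishable equivalence classes: 9 classes — having seen 0, 1, …, 7, or >7 copies of 'f'; the count-7 class is the only accepting one and >7 is dead.
9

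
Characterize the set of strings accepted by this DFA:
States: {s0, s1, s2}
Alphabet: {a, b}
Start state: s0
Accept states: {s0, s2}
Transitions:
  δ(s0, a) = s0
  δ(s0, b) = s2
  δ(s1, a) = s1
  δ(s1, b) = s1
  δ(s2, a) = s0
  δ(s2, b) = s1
Testing a few strings:
  'babb' → reject
  'bb' → reject
  'aa' → accept
  'ba' → accept
State roles: s0=last symbol not b (ok); s1=saw bb (dead); s2=last symbol b (ok)
All strings over {a,b} with no two consecutive b's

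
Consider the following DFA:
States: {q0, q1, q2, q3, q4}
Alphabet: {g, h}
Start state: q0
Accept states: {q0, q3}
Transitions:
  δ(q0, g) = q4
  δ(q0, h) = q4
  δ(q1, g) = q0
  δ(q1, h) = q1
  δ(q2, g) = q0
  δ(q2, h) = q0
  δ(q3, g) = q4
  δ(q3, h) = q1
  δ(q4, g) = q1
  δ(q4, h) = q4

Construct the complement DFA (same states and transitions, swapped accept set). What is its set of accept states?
Complement accept states = All states \ Original accept states
= {q0, q1, q2, q3, q4} \ {q0, q3}
{q1, q2, q4}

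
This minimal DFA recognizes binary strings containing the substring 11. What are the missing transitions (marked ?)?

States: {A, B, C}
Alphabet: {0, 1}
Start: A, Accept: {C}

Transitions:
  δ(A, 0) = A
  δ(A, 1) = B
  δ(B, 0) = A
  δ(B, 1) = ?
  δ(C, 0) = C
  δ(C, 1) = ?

From the language and accept set, identify what each state tracks — A: no progress toward 11; B: one trailing 1; C: substring 11 seen.
Each missing δ(q, a) is the state matching the new tracked value after reading a.
δ(B, 1) = C; δ(C, 1) = C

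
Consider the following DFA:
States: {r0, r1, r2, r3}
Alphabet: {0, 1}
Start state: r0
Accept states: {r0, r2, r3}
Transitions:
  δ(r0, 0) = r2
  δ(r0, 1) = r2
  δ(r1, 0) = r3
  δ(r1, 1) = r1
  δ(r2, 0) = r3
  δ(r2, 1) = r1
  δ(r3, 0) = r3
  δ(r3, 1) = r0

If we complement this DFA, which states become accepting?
Complement accept states = All states \ Original accept states
= {r0, r1, r2, r3} \ {r0, r2, r3}
{r1}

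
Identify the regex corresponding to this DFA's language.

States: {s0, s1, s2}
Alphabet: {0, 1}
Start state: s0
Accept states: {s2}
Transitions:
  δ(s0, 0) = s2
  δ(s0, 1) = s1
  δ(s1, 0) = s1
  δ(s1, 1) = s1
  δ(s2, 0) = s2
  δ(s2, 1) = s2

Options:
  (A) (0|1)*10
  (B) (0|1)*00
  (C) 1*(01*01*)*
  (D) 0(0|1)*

Check each option against the DFA on short strings; one disagreement eliminates an option:
  (A) (0|1)*10: on '0' the DFA goes s0 → s2 and accepts (s2 ∈ Accept), but the regex does not match it → eliminate
  (B) (0|1)*00: on '0' the DFA goes s0 → s2 and accepts (s2 ∈ Accept), but the regex does not match it → eliminate
  (C) 1*(01*01*)*: on ε the DFA stays in s0 and rejects (s0 ∉ Accept), but the regex matches it → eliminate
  (D) 0(0|1)*: agrees with the DFA on every string of length ≤ 6
Only (D) is consistent with the DFA.
(D) 0(0|1)*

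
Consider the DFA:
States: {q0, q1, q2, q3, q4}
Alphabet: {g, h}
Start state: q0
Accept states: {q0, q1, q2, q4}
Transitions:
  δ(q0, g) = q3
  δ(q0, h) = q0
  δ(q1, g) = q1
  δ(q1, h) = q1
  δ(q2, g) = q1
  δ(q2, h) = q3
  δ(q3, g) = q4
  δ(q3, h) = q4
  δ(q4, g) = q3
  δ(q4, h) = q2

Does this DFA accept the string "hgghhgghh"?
Processing string "hgghhgghh":
  q0 --h--> q0
  q0 --g--> q3
  q3 --g--> q4
  q4 --h--> q2
  q2 --h--> q3
  q3 --g--> q4
  q4 --g--> q3
  q3 --h--> q4
  q4 --h--> q2
Final state: q2
Accept states: {q0, q1, q2, q4}
Yes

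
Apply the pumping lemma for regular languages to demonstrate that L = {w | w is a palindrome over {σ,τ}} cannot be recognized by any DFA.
Assume L is regular with pumping length p. Idea: pumping the leading σ-block breaks the symmetry.
Choose s = σ^p τ σ^p (a palindrome of length 2p+1 ≥ p). By the pumping lemma, s = xyz with |xy| ≤ p, |y| > 0, so y = σ^k with k > 0 (xy lies entirely in the first σ^p). Then xy²z = σ^(p+k) τ σ^p, which is not a palindrome since p+k ≠ p.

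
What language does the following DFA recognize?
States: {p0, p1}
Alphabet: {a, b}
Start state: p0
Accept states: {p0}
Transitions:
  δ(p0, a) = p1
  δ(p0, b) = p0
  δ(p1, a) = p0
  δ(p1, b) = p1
Testing a few strings:
  'aaa' → reject
  'bab' → reject
  'aba' → accept
  'ab' → reject
State roles: p0=even number of a's so far; p1=odd number of a's so far
All strings over {a,b} with an even number of a's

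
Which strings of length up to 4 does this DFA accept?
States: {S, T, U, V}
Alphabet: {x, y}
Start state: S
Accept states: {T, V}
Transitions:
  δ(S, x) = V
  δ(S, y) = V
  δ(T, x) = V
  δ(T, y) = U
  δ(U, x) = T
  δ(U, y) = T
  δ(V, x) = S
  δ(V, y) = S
x, y, xxx, xxy, xyx, xyy, yxx, yxy, yyx, yyy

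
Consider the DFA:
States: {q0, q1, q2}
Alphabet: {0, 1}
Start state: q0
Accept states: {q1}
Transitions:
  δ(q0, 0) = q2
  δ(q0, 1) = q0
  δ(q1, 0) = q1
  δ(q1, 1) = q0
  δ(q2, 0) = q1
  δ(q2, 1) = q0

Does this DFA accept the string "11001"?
Processing string "11001":
  q0 --1--> q0
  q0 --1--> q0
  q0 --0--> q2
  q2 --0--> q1
  q1 --1--> q0
Final state: q0
Accept states: {q1}
No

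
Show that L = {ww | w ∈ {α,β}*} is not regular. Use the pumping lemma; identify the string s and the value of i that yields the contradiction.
Assume L is regular with pumping length p. Idea: pumping the leading α-block breaks the equality of the two halves.
Choose s = α^p β α^p β ∈ L (with w = α^p β). |s| = 2p+2 ≥ p. By the pumping lemma, s = xyz with |xy| ≤ p, |y| > 0, so y = α^k with k ≥ 1, in the first α-block. Then xy²z = α^(p+k) β α^p β, of length 2p+2+k. If k is odd this length is odd, so it cannot be of the form ww. If k is even, each half has length p+1+k/2 ≤ p+k, so the first half lies entirely inside the leading α-block and contains no β, while the second half ends in β; the halves differ. Either way xy²z ∉ L.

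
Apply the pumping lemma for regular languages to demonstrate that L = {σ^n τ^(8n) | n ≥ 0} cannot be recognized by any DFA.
Assume L is regular with pumping length p. Idea: pumping the σ-block breaks the 1:8 ratio.
Choose s = σ^p τ^(8p) (length 9p ≥ p). By the pumping lemma, s = xyz with |xy| ≤ p, |y| > 0, so y = σ^k with k ≥ 1. Then xy²z = σ^(p+k) τ^(8p). For this to be in L we would need 8p = 8(p+k), i.e. 8k = 0, contradicting k ≥ 1. So xy²z ∉ L.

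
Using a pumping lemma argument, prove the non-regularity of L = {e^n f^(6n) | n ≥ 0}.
Assume L is regular with pumping length p. Idea: pumping the e-block breaks the 1:6 ratio.
Choose s = e^p f^(6p) (length 7p ≥ p). By the pumping lemma, s = xyz with |xy| ≤ p, |y| > 0, so y = e^k with k ≥ 1. Then xy²z = e^(p+k) f^(6p). For this to be in L we would need 6p = 6(p+k), i.e. 6k = 0, contradicting k ≥ 1. So xy²z ∉ L.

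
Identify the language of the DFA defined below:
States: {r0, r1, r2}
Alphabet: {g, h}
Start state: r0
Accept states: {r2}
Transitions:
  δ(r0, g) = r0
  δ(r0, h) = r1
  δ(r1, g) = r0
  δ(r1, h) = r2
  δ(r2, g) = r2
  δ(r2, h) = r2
Testing a few strings:
  'gg' → reject
  'gghg' → reject
  'gggh' → reject
  'gghh' → accept
State roles: r0=no progress toward hh; r1=one trailing h; r2=substring hh seen
All strings over {g,h} containing the substring hh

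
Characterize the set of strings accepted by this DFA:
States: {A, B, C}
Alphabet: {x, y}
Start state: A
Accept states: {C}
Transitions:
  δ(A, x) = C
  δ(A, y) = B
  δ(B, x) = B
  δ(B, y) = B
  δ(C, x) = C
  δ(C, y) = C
Testing a few strings:
  'xy' → accept
  'yy' → reject
  'yx' → reject
  'yxx' → reject
State roles: A=no input read; B=started with y (dead); C=started with x
All strings over {x,y} starting with x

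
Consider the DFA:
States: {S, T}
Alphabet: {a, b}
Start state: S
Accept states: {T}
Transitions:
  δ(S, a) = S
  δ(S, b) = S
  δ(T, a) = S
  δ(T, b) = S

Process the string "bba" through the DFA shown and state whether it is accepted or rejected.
Processing string "bba":
  S --b--> S
  S --b--> S
  S --a--> S
Final state: S
Accept states: {T}
No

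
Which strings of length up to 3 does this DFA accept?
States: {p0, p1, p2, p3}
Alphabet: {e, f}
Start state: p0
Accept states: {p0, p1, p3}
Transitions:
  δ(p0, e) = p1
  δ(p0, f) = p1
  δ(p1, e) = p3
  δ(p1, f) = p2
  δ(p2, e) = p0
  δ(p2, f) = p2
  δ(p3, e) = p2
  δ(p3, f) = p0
ε, e, f, ee, fe, eef, efe, fef, ffe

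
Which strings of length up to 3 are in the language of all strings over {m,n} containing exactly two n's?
nn, mnn, nmn, nnm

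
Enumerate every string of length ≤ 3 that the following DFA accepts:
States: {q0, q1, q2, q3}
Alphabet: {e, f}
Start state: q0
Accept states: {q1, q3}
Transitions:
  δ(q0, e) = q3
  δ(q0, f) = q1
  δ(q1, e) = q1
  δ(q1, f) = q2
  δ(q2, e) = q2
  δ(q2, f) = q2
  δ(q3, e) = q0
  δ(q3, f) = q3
e, f, ef, fe, eee, eef, eff, fee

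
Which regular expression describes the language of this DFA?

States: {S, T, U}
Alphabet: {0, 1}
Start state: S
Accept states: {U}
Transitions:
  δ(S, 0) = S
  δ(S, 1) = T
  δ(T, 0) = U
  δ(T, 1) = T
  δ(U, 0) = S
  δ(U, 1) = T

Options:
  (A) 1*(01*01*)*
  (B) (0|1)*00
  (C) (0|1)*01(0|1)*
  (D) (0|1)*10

Check each option against the DFA on short strings; one disagreement eliminates an option:
  (A) 1*(01*01*)*: on ε the DFA stays in S and rejects (S ∉ Accept), but the regex matches it → eliminate
  (B) (0|1)*00: on '00' the DFA goes S → S → S and rejects (S ∉ Accept), but the regex matches it → eliminate
  (C) (0|1)*01(0|1)*: on '01' the DFA goes S → S → T and rejects (T ∉ Accept), but the regex matches it → eliminate
  (D) (0|1)*10: agrees with the DFA on every string of length ≤ 6
Only (D) is consistent with the DFA.
(D) (0|1)*10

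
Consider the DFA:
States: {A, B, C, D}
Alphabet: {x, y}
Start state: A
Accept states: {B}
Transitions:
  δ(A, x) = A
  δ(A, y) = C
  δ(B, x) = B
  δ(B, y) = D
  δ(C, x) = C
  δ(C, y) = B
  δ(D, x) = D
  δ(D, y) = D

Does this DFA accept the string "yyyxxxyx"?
Processing string "yyyxxxyx":
  A --y--> C
  C --y--> B
  B --y--> D
  D --x--> D
  D --x--> D
  D --x--> D
  D --y--> D
  D --x--> D
Final state: D
Accept states: {B}
No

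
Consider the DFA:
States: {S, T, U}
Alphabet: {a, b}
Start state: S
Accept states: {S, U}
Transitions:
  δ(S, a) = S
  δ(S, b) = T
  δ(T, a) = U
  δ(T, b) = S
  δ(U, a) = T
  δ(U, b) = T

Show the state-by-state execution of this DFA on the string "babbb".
read 'b': S → T
  read 'a': T → U
  read 'b': U → T
  read 'b': T → S
  read 'b': S → T
S -> T -> U -> T -> S -> T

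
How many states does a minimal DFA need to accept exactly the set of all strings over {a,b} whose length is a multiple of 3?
By Myhill–Nerode, count the distinguishable equivalence classes: three classes — length mod 3.
3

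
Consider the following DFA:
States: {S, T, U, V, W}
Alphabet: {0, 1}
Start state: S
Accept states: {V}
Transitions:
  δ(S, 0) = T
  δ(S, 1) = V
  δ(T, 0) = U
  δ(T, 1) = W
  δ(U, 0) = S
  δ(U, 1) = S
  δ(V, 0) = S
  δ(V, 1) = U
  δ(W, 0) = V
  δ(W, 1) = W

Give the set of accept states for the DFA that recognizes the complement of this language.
Complement accept states = All states \ Original accept states
= {S, T, U, V, W} \ {V}
{S, T, U, W}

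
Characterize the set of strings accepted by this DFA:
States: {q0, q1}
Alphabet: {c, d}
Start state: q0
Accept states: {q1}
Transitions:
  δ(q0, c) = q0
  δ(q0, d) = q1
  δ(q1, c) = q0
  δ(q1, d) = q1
Testing a few strings:
  'c' → reject
  'dd' → accept
  'dcc' → reject
  'cc' → reject
State roles: q0=last symbol not d; q1=last symbol is d
All strings over {c,d} ending with d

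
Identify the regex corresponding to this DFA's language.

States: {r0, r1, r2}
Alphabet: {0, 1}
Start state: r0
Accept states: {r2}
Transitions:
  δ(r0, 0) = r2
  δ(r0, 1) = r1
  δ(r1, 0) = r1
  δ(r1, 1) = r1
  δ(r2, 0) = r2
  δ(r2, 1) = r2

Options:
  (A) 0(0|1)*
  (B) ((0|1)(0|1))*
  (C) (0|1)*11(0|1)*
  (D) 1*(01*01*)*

Check each option against the DFA on short strings; one disagreement eliminates an option:
  (A) 0(0|1)*: agrees with the DFA on every string of length ≤ 6
  (B) ((0|1)(0|1))*: on ε the DFA stays in r0 and rejects (r0 ∉ Accept), but the regex matches it → eliminate
  (C) (0|1)*11(0|1)*: on '0' the DFA goes r0 → r2 and accepts (r2 ∈ Accept), but the regex does not match it → eliminate
  (D) 1*(01*01*)*: on ε the DFA stays in r0 and rejects (r0 ∉ Accept), but the regex matches it → eliminate
Only (A) is consistent with the DFA.
(A) 0(0|1)*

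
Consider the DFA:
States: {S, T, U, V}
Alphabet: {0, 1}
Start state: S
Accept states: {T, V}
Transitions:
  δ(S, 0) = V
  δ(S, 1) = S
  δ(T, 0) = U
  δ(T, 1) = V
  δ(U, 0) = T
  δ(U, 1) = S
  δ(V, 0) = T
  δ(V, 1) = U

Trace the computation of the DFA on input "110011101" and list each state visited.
read '1': S → S
  read '1': S → S
  read '0': S → V
  read '0': V → T
  read '1': T → V
  read '1': V → U
  read '1': U → S
  read '0': S → V
  read '1': V → U
S -> S -> S -> V -> T -> V -> U -> S -> V -> U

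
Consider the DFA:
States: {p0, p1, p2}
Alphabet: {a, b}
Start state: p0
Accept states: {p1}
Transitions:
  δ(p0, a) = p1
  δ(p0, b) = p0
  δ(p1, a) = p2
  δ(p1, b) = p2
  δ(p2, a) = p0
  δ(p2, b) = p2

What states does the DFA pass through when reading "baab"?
read 'b': p0 → p0
  read 'a': p0 → p1
  read 'a': p1 → p2
  read 'b': p2 → p2
p0 -> p0 -> p1 -> p2 -> p2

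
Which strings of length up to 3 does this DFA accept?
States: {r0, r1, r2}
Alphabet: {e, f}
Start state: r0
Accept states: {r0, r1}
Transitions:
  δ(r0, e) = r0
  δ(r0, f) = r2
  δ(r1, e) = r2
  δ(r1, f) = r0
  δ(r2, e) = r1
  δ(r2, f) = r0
ε, e, ee, fe, ff, eee, efe, eff, fef, ffe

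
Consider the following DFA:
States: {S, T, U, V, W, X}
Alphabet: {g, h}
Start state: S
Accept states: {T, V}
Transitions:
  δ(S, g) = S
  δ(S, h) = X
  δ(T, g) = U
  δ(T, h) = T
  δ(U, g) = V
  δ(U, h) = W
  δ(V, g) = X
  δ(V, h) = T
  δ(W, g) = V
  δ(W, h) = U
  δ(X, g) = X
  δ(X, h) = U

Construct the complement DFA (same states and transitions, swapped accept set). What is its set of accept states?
Complement accept states = All states \ Original accept states
= {S, T, U, V, W, X} \ {T, V}
{S, U, W, X}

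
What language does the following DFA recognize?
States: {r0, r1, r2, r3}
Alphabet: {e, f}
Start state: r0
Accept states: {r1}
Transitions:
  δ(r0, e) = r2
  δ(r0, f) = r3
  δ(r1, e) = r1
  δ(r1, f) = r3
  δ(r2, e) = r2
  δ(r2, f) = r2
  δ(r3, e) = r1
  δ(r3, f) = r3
Testing a few strings:
  'eee' → reject
  'ef' → reject
  'ee' → reject
  'efff' → reject
State roles: r0=no input read; r1=started with f, last symbol e; r2=started with e (dead); r3=started with f, last symbol f
All strings over {e,f} that start with f and end with e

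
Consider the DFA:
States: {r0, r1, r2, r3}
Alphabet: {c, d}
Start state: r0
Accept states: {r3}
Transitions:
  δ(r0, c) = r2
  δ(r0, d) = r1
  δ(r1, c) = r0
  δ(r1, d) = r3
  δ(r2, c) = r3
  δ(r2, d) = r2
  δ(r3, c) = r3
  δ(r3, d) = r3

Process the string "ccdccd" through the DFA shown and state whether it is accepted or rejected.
Processing string "ccdccd":
  r0 --c--> r2
  r2 --c--> r3
  r3 --d--> r3
  r3 --c--> r3
  r3 --c--> r3
  r3 --d--> r3
Final state: r3
Accept states: {r3}
Yes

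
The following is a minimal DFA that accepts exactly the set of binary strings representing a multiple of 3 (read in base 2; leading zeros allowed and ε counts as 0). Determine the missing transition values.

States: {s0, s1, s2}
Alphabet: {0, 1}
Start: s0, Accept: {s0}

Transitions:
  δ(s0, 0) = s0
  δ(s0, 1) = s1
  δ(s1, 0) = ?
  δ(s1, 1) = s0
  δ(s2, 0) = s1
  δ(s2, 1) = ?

From the language and accept set, identify what each state tracks — s0: value ≡ 0 (mod 3); s1: value ≡ 1 (mod 3); s2: value ≡ 2 (mod 3).
Each missing δ(q, a) is the state matching the new tracked value after reading a.
δ(s1, 0) = s2; δ(s2, 1) = s2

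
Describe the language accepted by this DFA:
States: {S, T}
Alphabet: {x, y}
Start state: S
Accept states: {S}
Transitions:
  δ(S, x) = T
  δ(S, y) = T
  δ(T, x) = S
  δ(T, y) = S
Testing a few strings:
  'y' → reject
  'xx' → accept
  'xxx' → reject
  'x' → reject
State roles: S=even length so far; T=odd length so far
All strings over {x,y} of even length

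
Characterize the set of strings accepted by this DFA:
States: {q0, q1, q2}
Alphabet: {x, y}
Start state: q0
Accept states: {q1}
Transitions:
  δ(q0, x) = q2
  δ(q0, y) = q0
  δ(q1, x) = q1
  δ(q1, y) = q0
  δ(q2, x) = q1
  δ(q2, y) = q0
Testing a few strings:
  'xx' → accept
  'yx' → reject
  'y' → reject
  'x' → reject
State roles: q0=last symbol not x; q1=two trailing x's; q2=one trailing x
All strings over {x,y} ending with xx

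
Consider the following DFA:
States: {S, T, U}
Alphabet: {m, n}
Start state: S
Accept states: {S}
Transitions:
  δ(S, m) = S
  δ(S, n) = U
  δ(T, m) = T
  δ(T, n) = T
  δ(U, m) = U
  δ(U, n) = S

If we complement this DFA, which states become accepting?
Complement accept states = All states \ Original accept states
= {S, T, U} \ {S}
{T, U}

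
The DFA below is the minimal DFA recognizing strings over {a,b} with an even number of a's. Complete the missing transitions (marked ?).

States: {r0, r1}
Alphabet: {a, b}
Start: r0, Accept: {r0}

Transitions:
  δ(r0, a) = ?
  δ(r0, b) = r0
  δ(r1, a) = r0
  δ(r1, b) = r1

From the language and accept set, identify what each state tracks — r0: even number of a's so far; r1: odd number of a's so far.
Each missing δ(q, a) is the state matching the new tracked value after reading a.
δ(r0, a) = r1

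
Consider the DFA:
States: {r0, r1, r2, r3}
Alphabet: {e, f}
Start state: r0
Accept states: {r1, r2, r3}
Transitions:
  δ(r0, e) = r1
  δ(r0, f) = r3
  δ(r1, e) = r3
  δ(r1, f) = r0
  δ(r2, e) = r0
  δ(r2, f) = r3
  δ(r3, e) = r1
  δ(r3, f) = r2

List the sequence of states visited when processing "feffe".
read 'f': r0 → r3
  read 'e': r3 → r1
  read 'f': r1 → r0
  read 'f': r0 → r3
  read 'e': r3 → r1
r0 -> r3 -> r1 -> r0 -> r3 -> r1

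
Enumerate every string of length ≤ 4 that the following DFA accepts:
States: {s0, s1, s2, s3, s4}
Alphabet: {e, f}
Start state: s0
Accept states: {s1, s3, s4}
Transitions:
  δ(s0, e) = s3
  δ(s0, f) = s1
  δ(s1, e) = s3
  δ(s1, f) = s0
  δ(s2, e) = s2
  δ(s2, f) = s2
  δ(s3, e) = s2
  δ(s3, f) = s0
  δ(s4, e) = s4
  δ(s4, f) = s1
e, f, fe, efe, eff, ffe, fff, effe, fefe, feff, fffe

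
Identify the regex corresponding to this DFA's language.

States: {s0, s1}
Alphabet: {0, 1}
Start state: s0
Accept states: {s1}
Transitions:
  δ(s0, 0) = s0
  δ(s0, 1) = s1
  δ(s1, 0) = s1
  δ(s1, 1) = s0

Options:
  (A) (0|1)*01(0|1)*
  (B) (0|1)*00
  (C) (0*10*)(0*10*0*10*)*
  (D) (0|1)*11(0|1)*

Check each option against the DFA on short strings; one disagreement eliminates an option:
  (A) (0|1)*01(0|1)*: on '1' the DFA goes s0 → s1 and accepts (s1 ∈ Accept), but the regex does not match it → eliminate
  (B) (0|1)*00: on '1' the DFA goes s0 → s1 and accepts (s1 ∈ Accept), but the regex does not match it → eliminate
  (C) (0*10*)(0*10*0*10*)*: agrees with the DFA on every string of length ≤ 6
  (D) (0|1)*11(0|1)*: on '1' the DFA goes s0 → s1 and accepts (s1 ∈ Accept), but the regex does not match it → eliminate
Only (C) is consistent with the DFA.
(C) (0*10*)(0*10*0*10*)*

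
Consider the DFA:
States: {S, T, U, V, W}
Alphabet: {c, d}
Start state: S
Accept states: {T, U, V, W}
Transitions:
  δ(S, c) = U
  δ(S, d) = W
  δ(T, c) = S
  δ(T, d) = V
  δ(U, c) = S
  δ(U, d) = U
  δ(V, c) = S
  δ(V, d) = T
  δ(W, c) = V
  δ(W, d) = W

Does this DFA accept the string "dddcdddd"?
Processing string "dddcdddd":
  S --d--> W
  W --d--> W
  W --d--> W
  W --c--> V
  V --d--> T
  T --d--> V
  V --d--> T
  T --d--> V
Final state: V
Accept states: {T, U, V, W}
Yes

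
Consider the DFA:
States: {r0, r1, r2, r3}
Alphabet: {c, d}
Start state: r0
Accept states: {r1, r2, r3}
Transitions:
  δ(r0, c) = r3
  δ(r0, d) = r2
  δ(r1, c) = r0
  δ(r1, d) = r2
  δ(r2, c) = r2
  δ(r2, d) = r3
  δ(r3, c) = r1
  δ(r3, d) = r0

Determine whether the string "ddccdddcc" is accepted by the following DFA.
Processing string "ddccdddcc":
  r0 --d--> r2
  r2 --d--> r3
  r3 --c--> r1
  r1 --c--> r0
  r0 --d--> r2
  r2 --d--> r3
  r3 --d--> r0
  r0 --c--> r3
  r3 --c--> r1
Final state: r1
Accept states: {r1, r2, r3}
Yes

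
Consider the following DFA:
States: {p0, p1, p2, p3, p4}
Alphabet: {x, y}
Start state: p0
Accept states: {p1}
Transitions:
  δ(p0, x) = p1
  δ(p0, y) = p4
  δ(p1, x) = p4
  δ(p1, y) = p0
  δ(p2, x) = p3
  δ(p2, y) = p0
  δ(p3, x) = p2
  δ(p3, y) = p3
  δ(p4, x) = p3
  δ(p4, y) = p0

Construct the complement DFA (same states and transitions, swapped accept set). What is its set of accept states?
Complement accept states = All states \ Original accept states
= {p0, p1, p2, p3, p4} \ {p1}
{p0, p2, p3, p4}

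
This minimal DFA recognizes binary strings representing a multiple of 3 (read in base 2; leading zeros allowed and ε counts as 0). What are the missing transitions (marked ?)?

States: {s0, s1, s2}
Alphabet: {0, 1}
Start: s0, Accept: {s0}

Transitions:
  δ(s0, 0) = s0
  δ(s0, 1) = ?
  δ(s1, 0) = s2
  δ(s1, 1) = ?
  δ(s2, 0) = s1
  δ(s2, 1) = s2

From the language and accept set, identify what each state tracks — s0: value ≡ 0 (mod 3); s1: value ≡ 1 (mod 3); s2: value ≡ 2 (mod 3).
Each missing δ(q, a) is the state matching the new tracked value after reading a.
δ(s0, 1) = s1; δ(s1, 1) = s0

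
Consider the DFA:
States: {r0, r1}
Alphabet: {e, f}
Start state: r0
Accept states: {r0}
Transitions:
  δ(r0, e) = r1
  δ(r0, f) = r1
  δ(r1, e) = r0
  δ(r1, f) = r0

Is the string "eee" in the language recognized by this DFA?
Processing string "eee":
  r0 --e--> r1
  r1 --e--> r0
  r0 --e--> r1
Final state: r1
Accept states: {r0}
No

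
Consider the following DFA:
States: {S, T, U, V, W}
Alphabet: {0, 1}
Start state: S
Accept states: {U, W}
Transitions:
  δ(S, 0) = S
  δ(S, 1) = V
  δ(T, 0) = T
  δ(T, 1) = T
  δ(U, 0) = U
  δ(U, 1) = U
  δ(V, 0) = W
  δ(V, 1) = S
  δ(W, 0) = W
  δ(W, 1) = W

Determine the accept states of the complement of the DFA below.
Complement accept states = All states \ Original accept states
= {S, T, U, V, W} \ {U, W}
{S, T, V}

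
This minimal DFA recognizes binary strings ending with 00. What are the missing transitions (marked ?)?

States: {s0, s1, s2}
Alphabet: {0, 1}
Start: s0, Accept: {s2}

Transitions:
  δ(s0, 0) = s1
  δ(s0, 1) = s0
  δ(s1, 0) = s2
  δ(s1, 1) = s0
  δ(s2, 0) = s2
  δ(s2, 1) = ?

From the language and accept set, identify what each state tracks — s0: last symbol not 0; s1: one trailing 0; s2: two trailing 0's.
Each missing δ(q, a) is the state matching the new tracked value after reading a.
δ(s2, 1) = s0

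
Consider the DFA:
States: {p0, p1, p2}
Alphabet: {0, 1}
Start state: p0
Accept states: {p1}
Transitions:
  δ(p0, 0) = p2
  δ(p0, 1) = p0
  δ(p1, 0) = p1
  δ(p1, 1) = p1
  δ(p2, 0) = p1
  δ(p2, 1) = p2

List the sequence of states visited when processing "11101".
read '1': p0 → p0
  read '1': p0 → p0
  read '1': p0 → p0
  read '0': p0 → p2
  read '1': p2 → p2
p0 -> p0 -> p0 -> p0 -> p2 -> p2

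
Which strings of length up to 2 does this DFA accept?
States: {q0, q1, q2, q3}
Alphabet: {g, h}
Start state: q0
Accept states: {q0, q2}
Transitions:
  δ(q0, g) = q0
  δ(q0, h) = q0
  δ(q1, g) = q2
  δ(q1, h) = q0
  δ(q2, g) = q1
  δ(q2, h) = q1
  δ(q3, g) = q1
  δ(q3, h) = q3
ε, g, h, gg, gh, hg, hh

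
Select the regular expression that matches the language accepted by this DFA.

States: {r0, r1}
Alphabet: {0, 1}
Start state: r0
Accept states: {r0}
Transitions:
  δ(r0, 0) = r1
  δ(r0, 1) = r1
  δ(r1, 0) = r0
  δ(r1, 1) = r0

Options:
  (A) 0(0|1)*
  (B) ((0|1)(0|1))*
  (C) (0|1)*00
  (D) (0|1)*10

Check each option against the DFA on short strings; one disagreement eliminates an option:
  (A) 0(0|1)*: on ε the DFA stays in r0 and accepts (r0 ∈ Accept), but the regex does not match it → eliminate
  (B) ((0|1)(0|1))*: agrees with the DFA on every string of length ≤ 6
  (C) (0|1)*00: on ε the DFA stays in r0 and accepts (r0 ∈ Accept), but the regex does not match it → eliminate
  (D) (0|1)*10: on ε the DFA stays in r0 and accepts (r0 ∈ Accept), but the regex does not match it → eliminate
Only (B) is consistent with the DFA.
(B) ((0|1)(0|1))*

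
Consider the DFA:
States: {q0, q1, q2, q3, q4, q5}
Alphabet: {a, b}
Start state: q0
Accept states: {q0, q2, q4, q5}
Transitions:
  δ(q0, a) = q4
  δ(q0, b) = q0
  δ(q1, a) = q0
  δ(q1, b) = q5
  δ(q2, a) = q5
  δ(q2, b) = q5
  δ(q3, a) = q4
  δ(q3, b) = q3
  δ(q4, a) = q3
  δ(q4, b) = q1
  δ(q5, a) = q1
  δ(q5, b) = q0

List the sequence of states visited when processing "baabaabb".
read 'b': q0 → q0
  read 'a': q0 → q4
  read 'a': q4 → q3
  read 'b': q3 → q3
  read 'a': q3 → q4
  read 'a': q4 → q3
  read 'b': q3 → q3
  read 'b': q3 → q3
q0 -> q0 -> q4 -> q3 -> q3 -> q4 -> q3 -> q3 -> q3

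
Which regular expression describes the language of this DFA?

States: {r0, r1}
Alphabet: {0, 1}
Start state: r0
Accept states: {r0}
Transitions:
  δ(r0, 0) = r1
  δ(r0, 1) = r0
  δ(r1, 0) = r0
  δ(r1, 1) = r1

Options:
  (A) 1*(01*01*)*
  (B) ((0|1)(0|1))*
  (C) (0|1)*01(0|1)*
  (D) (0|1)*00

Check each option against the DFA on short strings; one disagreement eliminates an option:
  (A) 1*(01*01*)*: agrees with the DFA on every string of length ≤ 6
  (B) ((0|1)(0|1))*: on '1' the DFA goes r0 → r0 and accepts (r0 ∈ Accept), but the regex does not match it → eliminate
  (C) (0|1)*01(0|1)*: on ε the DFA stays in r0 and accepts (r0 ∈ Accept), but the regex does not match it → eliminate
  (D) (0|1)*00: on ε the DFA stays in r0 and accepts (r0 ∈ Accept), but the regex does not match it → eliminate
Only (A) is consistent with the DFA.
(A) 1*(01*01*)*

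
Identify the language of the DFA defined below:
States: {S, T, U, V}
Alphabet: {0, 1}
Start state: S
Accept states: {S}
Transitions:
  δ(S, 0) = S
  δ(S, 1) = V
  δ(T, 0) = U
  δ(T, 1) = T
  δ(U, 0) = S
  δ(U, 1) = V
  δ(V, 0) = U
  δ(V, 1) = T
Testing a few strings:
  '1' → reject
  '1011' → reject
  '1100' → accept
  '10' → reject
State roles: S=value ≡ 0 (mod 4); T=value ≡ 3 (mod 4); U=value ≡ 2 (mod 4); V=value ≡ 1 (mod 4)
All binary strings representing a multiple of 4 (read in base 2; leading zeros allowed and ε counts as 0)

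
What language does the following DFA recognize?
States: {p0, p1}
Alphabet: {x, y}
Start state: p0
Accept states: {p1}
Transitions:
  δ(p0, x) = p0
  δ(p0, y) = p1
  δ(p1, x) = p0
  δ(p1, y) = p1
Testing a few strings:
  'x' → reject
  'yyx' → reject
  'y' → accept
  'yy' → accept
State roles: p0=last symbol not y; p1=last symbol is y
All strings over {x,y} ending with y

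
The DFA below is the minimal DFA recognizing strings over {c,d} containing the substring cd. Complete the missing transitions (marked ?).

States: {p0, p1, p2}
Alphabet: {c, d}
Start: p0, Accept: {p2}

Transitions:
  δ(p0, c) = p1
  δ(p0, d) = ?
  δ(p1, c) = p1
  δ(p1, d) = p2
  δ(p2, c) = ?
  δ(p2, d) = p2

From the language and accept set, identify what each state tracks — p0: no c seen yet; p1: seen a c, waiting for d; p2: substring cd seen.
Each missing δ(q, a) is the state matching the new tracked value after reading a.
δ(p0, d) = p0; δ(p2, c) = p2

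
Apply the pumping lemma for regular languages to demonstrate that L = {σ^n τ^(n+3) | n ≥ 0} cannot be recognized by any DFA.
Assume L is regular with pumping length p. Idea: pumping the σ-block breaks the fixed offset of 3.
Choose s = σ^p τ^(p+3) ∈ L. By the pumping lemma, s = xyz with |xy| ≤ p, |y| > 0, so y = σ^k with k ≥ 1. Then xy²z = σ^(p+k) τ^(p+3). For this to be in L we would need p+3 = (p+k)+3, i.e. k = 0, contradicting k ≥ 1. So xy²z ∉ L.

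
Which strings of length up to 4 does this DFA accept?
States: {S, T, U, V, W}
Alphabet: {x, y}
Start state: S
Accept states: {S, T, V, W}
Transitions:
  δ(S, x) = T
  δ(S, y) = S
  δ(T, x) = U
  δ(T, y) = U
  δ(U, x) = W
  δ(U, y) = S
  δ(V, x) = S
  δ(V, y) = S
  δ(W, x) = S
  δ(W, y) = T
ε, x, y, yx, yy, xxx, xxy, xyx, xyy, yyx, yyy, xxxx, xxxy, xxyx, xxyy, xyxx, xyxy, xyyx, xyyy, yxxx, yxxy, yxyx, yxyy, yyyx, yyyy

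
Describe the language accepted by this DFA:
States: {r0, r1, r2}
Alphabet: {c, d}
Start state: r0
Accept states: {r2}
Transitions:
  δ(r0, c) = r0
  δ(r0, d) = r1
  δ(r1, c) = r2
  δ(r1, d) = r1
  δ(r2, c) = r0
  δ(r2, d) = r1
Testing a few strings:
  'dccc' → reject
  'cdcc' → reject
  'c' → reject
  'dcd' → reject
State roles: r0=no suffix match; r1=one trailing d; r2=suffix is dc
All strings over {c,d} ending with dc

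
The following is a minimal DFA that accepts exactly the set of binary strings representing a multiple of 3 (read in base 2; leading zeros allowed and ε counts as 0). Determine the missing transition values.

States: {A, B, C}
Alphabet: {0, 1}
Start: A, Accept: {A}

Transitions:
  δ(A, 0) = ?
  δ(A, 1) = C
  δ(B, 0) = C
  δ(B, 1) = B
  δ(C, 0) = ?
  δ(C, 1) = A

From the language and accept set, identify what each state tracks — A: value ≡ 0 (mod 3); B: value ≡ 2 (mod 3); C: value ≡ 1 (mod 3).
Each missing δ(q, a) is the state matching the new tracked value after reading a.
δ(A, 0) = A; δ(C, 0) = B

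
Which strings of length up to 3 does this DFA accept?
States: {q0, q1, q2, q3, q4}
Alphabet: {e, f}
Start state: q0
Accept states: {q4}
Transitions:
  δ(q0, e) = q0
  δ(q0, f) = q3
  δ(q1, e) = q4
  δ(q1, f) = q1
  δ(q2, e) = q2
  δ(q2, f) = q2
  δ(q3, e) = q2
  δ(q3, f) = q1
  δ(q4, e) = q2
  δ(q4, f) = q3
ffe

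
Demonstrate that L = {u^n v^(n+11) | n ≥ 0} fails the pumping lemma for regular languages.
Assume L is regular with pumping length p. Idea: pumping the u-block breaks the fixed offset of 11.
Choose s = u^p v^(p+11) ∈ L. By the pumping lemma, s = xyz with |xy| ≤ p, |y| > 0, so y = u^k with k ≥ 1. Then xy²z = u^(p+k) v^(p+11). For this to be in L we would need p+11 = (p+k)+11, i.e. k = 0, contradicting k ≥ 1. So xy²z ∉ L.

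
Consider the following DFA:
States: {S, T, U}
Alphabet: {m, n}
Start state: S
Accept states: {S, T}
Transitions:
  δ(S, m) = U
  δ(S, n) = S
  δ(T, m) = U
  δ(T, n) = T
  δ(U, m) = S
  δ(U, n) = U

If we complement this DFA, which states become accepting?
Complement accept states = All states \ Original accept states
= {S, T, U} \ {S, T}
{U}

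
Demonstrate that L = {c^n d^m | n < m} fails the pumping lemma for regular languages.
Assume L is regular with pumping length p. Idea: pumping up the c-block makes the c-count reach the d-count.
Choose s = c^p d^(p+1) ∈ L. By the pumping lemma, s = xyz with |xy| ≤ p, |y| > 0, so y = c^k with k ≥ 1. Then xy²z = c^(p+k) d^(p+1). Since p+k ≥ p+1, the number of c's is no longer strictly less than the number of d's, so xy²z ∉ L.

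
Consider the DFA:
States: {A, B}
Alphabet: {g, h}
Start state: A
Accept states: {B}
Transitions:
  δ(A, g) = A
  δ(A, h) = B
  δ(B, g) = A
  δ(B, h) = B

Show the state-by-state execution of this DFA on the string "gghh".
read 'g': A → A
  read 'g': A → A
  read 'h': A → B
  read 'h': B → B
A -> A -> A -> B -> B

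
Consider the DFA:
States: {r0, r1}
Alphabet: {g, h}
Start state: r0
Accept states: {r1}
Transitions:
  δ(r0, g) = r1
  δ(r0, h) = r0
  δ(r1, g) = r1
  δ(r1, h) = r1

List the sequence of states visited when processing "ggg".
read 'g': r0 → r1
  read 'g': r1 → r1
  read 'g': r1 → r1
r0 -> r1 -> r1 -> r1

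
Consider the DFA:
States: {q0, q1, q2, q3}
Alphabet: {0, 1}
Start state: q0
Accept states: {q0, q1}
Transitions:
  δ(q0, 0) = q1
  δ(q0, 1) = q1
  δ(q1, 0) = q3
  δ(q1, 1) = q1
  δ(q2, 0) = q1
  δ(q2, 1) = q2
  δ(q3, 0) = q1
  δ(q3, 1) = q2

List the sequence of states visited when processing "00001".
read '0': q0 → q1
  read '0': q1 → q3
  read '0': q3 → q1
  read '0': q1 → q3
  read '1': q3 → q2
q0 -> q1 -> q3 -> q1 -> q3 -> q2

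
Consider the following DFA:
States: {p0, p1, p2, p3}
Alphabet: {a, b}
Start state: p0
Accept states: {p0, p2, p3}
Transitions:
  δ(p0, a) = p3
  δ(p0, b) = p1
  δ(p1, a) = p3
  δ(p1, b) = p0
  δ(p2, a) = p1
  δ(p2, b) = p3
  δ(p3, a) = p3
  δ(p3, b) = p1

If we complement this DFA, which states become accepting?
Complement accept states = All states \ Original accept states
= {p0, p1, p2, p3} \ {p0, p2, p3}
{p1}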